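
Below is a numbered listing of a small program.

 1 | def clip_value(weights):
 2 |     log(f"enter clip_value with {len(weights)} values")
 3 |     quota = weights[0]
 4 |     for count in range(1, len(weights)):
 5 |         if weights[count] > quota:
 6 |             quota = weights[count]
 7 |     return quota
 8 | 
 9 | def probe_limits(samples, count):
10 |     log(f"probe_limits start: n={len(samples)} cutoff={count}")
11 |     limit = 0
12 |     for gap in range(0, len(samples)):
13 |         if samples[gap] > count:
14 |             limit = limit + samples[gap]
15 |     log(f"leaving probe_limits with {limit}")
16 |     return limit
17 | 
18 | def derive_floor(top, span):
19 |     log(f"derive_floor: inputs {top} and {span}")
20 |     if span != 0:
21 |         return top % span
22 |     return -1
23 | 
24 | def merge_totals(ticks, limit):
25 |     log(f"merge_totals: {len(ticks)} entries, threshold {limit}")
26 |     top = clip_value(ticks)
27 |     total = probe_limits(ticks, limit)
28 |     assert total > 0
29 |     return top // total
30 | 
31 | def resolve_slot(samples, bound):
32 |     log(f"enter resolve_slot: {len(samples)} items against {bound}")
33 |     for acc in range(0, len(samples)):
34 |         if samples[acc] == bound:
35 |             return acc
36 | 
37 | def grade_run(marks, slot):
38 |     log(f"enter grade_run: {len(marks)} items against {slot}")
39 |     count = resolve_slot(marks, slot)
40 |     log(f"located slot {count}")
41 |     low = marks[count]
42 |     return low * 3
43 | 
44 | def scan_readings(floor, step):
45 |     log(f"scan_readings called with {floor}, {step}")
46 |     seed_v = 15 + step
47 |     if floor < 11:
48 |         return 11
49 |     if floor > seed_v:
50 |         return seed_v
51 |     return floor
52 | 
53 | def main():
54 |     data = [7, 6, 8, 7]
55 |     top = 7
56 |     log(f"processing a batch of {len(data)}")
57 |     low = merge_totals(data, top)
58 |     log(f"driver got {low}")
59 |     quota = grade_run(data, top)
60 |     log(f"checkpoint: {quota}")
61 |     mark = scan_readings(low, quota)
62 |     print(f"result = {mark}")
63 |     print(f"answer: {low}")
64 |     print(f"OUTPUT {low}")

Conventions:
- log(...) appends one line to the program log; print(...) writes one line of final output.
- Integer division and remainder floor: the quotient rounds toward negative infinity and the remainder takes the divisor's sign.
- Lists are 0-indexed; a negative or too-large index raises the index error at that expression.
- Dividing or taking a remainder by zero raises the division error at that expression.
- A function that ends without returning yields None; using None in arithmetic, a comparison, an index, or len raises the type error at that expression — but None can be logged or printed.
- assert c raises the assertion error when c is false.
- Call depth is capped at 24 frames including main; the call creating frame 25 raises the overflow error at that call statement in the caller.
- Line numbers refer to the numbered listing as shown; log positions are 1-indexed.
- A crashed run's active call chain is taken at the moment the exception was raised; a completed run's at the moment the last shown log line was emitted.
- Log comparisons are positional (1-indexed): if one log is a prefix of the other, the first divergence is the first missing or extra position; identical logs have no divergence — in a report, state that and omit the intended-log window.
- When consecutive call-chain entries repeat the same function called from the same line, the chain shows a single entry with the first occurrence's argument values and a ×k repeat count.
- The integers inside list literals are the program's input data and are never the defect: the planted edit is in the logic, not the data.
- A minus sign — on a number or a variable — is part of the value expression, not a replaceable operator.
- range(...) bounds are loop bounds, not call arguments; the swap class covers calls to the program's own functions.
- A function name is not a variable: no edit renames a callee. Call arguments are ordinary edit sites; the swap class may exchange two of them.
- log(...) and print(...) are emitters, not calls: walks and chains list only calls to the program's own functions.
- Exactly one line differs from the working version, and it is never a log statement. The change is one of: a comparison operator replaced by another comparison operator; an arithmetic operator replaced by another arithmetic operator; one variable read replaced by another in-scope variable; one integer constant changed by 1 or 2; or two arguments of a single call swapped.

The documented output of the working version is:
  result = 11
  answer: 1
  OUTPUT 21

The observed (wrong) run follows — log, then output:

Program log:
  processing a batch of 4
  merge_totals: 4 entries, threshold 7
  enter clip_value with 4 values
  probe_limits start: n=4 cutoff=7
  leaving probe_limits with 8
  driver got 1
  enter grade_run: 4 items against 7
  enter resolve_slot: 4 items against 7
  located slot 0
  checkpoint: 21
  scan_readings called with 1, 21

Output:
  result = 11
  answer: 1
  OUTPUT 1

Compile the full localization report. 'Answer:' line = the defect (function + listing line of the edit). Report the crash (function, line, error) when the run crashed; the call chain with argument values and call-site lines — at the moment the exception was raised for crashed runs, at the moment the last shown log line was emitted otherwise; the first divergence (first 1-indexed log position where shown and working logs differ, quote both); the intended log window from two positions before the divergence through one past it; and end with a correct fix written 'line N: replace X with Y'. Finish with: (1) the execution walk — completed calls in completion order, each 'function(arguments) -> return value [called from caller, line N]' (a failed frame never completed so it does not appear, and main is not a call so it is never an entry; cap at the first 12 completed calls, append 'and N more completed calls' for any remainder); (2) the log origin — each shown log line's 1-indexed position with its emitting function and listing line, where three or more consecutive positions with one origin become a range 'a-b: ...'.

Answer: the defect is in main at line 64.
Key fact: The logs agree in full; only the final output differs.
Call chain: main -> scan_readings(1, 21) (called at line 61).
First divergence: there is none — every log position agrees.
Execution walk:
  clip_value([7, 6, 8, 7]) -> 8  [called from merge_totals, line 26]
  probe_limits([7, 6, 8, 7], 7) -> 8  [called from merge_totals, line 27]
  merge_totals([7, 6, 8, 7], 7) -> 1  [called from main, line 57]
  resolve_slot([7, 6, 8, 7], 7) -> 0  [called from grade_run, line 39]
  grade_run([7, 6, 8, 7], 7) -> 21  [called from main, line 59]
  scan_readings(1, 21) -> 11  [called from main, line 61]
Log line origins:
  1 — main, line 56
  2 — merge_totals, line 25
  3 — clip_value, line 2
  4 — probe_limits, line 10
  5 — probe_limits, line 15
  6 — main, line 58
  7 — grade_run, line 38
  8 — resolve_slot, line 32
  9 — grade_run, line 40
  10 — main, line 60
  11 — scan_readings, line 45
A correct fix: line 64: replace `low` with `quota`.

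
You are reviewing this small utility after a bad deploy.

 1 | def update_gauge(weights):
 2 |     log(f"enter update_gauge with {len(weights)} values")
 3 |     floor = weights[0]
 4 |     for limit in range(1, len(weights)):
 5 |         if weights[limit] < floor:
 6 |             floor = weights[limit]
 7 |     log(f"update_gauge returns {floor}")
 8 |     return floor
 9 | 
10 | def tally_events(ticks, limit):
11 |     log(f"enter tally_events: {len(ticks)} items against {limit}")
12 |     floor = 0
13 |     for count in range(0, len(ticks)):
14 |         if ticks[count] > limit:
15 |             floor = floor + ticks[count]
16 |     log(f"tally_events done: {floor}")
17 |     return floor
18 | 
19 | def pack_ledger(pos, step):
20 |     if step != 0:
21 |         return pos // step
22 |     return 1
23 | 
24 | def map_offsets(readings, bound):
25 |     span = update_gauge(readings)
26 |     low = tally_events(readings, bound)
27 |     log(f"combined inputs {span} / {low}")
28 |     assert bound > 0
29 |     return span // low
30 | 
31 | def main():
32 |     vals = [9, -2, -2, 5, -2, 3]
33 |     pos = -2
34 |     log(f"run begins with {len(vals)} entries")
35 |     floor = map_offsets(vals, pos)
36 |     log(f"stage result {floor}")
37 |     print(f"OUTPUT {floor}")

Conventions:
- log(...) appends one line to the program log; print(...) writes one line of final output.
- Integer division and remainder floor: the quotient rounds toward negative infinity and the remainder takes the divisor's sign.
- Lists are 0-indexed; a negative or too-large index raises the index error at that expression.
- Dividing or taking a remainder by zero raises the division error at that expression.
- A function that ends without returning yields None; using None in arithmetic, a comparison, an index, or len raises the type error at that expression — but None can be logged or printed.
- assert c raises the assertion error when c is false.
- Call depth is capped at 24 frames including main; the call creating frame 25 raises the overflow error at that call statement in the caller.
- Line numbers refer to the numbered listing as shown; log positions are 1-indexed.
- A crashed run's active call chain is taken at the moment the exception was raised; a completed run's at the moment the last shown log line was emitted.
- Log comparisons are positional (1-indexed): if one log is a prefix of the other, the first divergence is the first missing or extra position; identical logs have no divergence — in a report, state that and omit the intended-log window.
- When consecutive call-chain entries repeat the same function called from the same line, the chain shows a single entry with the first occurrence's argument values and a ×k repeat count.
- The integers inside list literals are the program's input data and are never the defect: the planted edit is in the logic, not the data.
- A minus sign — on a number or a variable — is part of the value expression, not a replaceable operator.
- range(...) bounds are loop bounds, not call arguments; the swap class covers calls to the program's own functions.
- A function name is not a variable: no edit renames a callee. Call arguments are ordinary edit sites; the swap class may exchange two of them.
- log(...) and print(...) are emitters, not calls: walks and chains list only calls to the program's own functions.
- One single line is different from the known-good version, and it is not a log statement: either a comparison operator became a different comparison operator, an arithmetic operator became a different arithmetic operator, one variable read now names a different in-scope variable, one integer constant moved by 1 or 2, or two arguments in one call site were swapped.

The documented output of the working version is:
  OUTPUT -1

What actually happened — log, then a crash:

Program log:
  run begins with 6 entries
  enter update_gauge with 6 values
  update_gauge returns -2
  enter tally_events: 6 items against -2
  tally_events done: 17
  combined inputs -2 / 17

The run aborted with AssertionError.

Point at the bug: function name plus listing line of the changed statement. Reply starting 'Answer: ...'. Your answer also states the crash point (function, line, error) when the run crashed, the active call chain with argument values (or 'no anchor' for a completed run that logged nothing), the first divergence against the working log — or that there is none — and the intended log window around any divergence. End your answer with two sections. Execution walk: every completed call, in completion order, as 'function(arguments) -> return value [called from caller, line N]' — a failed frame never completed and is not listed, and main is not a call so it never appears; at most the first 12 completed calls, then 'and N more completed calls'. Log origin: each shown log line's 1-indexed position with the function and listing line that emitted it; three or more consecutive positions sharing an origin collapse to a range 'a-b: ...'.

Answer: the defect is in map_offsets at line 28.
Key fact: The faulty run's log stops after 6 lines; the working version's next line would be 'stage result -1'.
Crash: map_offsets, line 28, AssertionError.
Call chain: main -> map_offsets([9, -2, -2, 5, -2, 3], -2) (called at line 35).
First divergence: position 7 — after 6 matching lines the faulty run goes silent; intended next line 'stage result -1'.
Intended log window:
  5: tally_events done: 17
  6: combined inputs -2 / 17
  7: stage result -1
Execution walk:
  update_gauge([9, -2, -2, 5, -2, 3]) -> -2  [called from map_offsets, line 25]
  tally_events([9, -2, -2, 5, -2, 3], -2) -> 17  [called from map_offsets, line 26]
Log line origins:
  1 — main, line 34
  2 — update_gauge, line 2
  3 — update_gauge, line 7
  4 — tally_events, line 11
  5 — tally_events, line 16
  6 — map_offsets, line 27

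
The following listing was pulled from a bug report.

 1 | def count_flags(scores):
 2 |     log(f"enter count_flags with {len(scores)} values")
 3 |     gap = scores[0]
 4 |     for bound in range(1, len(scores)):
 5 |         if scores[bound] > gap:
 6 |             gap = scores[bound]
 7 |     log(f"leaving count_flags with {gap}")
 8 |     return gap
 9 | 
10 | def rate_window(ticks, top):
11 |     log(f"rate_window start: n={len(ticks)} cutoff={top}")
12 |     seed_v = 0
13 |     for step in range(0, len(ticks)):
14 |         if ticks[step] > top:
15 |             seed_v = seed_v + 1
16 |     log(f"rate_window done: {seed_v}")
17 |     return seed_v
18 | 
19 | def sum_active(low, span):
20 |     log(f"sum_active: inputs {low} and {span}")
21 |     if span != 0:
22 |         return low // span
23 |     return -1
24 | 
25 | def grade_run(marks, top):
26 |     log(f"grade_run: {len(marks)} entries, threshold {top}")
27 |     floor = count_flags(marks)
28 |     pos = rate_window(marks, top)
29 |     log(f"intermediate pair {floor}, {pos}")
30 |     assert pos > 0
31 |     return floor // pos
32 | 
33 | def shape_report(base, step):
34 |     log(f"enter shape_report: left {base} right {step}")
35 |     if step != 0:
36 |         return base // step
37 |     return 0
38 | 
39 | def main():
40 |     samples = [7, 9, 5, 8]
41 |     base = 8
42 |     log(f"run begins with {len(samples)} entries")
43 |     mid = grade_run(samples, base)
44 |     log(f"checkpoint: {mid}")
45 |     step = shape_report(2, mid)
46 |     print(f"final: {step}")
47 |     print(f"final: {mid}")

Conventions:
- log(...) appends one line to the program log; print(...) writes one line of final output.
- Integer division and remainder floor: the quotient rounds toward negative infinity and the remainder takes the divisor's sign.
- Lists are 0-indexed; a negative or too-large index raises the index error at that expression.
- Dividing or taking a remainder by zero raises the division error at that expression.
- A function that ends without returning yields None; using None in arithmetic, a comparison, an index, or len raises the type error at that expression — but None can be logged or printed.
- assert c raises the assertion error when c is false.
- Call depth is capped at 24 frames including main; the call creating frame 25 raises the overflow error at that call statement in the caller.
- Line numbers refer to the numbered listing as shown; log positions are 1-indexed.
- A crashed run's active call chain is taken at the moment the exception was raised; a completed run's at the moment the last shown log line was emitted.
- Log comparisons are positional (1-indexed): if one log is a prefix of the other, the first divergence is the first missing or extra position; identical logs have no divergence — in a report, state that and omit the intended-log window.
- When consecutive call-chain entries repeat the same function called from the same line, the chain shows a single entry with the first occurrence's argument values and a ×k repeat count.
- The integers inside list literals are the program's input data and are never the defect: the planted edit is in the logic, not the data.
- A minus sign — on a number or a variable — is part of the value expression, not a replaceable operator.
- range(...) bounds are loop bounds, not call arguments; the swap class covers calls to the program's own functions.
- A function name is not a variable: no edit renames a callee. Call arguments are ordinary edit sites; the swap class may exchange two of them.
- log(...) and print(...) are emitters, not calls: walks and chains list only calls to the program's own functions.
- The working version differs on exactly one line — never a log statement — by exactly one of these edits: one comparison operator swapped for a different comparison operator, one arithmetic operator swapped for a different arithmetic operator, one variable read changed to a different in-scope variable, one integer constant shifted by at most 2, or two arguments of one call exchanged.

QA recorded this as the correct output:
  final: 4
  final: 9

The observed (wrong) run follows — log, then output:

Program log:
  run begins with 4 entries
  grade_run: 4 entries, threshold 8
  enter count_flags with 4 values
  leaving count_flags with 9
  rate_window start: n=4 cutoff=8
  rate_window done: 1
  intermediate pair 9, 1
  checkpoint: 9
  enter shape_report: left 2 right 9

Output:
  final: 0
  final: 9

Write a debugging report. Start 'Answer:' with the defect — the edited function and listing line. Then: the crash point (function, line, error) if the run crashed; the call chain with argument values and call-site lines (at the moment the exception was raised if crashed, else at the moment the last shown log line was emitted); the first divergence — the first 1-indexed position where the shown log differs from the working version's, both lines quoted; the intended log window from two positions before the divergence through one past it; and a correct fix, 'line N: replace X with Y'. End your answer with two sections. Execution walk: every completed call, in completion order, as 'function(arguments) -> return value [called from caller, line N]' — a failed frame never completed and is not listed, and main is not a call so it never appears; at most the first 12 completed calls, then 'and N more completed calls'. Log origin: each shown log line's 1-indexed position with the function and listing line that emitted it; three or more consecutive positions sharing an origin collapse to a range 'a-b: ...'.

Answer: the defect is in main at line 45.
Key fact: Log line 9 is where behavior first shows: 'enter shape_report: left 2 right 9' appears instead of 'enter shape_report: left 9 right 2'.
Call chain: main -> shape_report(2, 9) (called at line 45).
First divergence: position 9 — the shown line 'enter shape_report: left 2 right 9' should read 'enter shape_report: left 9 right 2'.
Intended log window:
  7: intermediate pair 9, 1
  8: checkpoint: 9
  9: enter shape_report: left 9 right 2
Execution walk:
  count_flags([7, 9, 5, 8]) -> 9  [called from grade_run, line 27]
  rate_window([7, 9, 5, 8], 8) -> 1  [called from grade_run, line 28]
  grade_run([7, 9, 5, 8], 8) -> 9  [called from main, line 43]
  shape_report(2, 9) -> 0  [called from main, line 45]
Log origin:
  1 — main, line 42
  2 — grade_run, line 26
  3 — count_flags, line 2
  4 — count_flags, line 7
  5 — rate_window, line 11
  6 — rate_window, line 16
  7 — grade_run, line 29
  8 — main, line 44
  9 — shape_report, line 34
A correct fix: line 45: replace `shape_report(2, mid)` with `shape_report(mid, 2)`.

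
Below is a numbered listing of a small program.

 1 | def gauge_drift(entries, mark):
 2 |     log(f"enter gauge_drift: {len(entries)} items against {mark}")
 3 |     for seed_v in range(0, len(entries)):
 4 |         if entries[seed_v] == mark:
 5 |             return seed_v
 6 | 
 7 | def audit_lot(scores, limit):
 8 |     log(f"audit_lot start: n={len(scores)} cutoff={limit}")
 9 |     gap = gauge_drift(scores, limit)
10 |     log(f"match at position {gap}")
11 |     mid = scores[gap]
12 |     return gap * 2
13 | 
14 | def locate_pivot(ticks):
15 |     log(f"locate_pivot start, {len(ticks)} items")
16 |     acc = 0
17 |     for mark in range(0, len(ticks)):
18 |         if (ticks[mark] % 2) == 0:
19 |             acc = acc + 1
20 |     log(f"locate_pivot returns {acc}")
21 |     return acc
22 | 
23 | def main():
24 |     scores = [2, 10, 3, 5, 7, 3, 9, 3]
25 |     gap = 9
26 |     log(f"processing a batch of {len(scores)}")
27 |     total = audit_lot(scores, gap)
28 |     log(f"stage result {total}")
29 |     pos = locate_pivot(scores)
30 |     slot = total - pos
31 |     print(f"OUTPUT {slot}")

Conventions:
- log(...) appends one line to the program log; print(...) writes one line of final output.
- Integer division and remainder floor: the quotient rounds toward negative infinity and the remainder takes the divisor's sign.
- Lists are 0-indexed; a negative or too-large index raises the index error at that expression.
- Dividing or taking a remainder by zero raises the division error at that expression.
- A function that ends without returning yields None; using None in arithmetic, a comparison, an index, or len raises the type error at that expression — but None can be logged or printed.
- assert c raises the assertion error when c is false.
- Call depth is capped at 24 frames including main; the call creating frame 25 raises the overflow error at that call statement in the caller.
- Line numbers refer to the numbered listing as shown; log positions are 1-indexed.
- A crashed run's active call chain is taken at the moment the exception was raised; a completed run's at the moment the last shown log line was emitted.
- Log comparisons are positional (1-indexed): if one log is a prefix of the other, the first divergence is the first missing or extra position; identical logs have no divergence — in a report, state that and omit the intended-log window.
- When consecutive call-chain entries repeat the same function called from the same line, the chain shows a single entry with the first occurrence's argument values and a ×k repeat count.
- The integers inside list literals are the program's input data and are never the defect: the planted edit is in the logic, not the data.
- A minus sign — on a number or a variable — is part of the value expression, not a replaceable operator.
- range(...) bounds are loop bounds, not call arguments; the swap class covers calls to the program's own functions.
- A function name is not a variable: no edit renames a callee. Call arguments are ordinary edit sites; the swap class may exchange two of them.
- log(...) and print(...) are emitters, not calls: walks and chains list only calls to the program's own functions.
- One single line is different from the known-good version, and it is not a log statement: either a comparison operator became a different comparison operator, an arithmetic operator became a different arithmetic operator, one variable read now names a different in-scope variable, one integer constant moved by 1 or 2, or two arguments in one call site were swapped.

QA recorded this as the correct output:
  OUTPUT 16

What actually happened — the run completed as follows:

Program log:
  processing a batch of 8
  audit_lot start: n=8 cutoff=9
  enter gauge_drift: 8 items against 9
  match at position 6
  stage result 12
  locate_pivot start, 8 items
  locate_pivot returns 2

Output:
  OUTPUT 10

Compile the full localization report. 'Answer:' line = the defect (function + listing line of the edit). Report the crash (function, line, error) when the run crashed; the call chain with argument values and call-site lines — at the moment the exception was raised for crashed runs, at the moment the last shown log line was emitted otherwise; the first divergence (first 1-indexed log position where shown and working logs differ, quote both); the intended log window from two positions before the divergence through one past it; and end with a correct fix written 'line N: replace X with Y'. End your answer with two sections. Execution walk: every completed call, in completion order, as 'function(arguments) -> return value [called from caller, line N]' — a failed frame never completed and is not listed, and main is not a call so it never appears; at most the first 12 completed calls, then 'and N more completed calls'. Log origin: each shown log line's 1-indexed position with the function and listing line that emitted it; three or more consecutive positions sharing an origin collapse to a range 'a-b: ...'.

Answer: the defect is in audit_lot at line 12.
The tell: At log position 5 the runs split — shown 'stage result 12', but the working version logs 'stage result 18'.
Call chain: main -> locate_pivot([2, 10, 3, 5, 7, 3, 9, 3]) (called at line 29).
First divergence: position 5 — the shown line 'stage result 12' should read 'stage result 18'.
Intended log window:
  3: enter gauge_drift: 8 items against 9
  4: match at position 6
  5: stage result 18
  6: locate_pivot start, 8 items
Execution walk:
  gauge_drift([2, 10, 3, 5, 7, 3, 9, 3], 9) -> 6  [called from audit_lot, line 9]
  audit_lot([2, 10, 3, 5, 7, 3, 9, 3], 9) -> 12  [called from main, line 27]
  locate_pivot([2, 10, 3, 5, 7, 3, 9, 3]) -> 2  [called from main, line 29]
Log line origins:
  1 — main, line 26
  2 — audit_lot, line 8
  3 — gauge_drift, line 2
  4 — audit_lot, line 10
  5 — main, line 28
  6 — locate_pivot, line 15
  7 — locate_pivot, line 20
A correct fix: line 12: replace `gap` with `mid`.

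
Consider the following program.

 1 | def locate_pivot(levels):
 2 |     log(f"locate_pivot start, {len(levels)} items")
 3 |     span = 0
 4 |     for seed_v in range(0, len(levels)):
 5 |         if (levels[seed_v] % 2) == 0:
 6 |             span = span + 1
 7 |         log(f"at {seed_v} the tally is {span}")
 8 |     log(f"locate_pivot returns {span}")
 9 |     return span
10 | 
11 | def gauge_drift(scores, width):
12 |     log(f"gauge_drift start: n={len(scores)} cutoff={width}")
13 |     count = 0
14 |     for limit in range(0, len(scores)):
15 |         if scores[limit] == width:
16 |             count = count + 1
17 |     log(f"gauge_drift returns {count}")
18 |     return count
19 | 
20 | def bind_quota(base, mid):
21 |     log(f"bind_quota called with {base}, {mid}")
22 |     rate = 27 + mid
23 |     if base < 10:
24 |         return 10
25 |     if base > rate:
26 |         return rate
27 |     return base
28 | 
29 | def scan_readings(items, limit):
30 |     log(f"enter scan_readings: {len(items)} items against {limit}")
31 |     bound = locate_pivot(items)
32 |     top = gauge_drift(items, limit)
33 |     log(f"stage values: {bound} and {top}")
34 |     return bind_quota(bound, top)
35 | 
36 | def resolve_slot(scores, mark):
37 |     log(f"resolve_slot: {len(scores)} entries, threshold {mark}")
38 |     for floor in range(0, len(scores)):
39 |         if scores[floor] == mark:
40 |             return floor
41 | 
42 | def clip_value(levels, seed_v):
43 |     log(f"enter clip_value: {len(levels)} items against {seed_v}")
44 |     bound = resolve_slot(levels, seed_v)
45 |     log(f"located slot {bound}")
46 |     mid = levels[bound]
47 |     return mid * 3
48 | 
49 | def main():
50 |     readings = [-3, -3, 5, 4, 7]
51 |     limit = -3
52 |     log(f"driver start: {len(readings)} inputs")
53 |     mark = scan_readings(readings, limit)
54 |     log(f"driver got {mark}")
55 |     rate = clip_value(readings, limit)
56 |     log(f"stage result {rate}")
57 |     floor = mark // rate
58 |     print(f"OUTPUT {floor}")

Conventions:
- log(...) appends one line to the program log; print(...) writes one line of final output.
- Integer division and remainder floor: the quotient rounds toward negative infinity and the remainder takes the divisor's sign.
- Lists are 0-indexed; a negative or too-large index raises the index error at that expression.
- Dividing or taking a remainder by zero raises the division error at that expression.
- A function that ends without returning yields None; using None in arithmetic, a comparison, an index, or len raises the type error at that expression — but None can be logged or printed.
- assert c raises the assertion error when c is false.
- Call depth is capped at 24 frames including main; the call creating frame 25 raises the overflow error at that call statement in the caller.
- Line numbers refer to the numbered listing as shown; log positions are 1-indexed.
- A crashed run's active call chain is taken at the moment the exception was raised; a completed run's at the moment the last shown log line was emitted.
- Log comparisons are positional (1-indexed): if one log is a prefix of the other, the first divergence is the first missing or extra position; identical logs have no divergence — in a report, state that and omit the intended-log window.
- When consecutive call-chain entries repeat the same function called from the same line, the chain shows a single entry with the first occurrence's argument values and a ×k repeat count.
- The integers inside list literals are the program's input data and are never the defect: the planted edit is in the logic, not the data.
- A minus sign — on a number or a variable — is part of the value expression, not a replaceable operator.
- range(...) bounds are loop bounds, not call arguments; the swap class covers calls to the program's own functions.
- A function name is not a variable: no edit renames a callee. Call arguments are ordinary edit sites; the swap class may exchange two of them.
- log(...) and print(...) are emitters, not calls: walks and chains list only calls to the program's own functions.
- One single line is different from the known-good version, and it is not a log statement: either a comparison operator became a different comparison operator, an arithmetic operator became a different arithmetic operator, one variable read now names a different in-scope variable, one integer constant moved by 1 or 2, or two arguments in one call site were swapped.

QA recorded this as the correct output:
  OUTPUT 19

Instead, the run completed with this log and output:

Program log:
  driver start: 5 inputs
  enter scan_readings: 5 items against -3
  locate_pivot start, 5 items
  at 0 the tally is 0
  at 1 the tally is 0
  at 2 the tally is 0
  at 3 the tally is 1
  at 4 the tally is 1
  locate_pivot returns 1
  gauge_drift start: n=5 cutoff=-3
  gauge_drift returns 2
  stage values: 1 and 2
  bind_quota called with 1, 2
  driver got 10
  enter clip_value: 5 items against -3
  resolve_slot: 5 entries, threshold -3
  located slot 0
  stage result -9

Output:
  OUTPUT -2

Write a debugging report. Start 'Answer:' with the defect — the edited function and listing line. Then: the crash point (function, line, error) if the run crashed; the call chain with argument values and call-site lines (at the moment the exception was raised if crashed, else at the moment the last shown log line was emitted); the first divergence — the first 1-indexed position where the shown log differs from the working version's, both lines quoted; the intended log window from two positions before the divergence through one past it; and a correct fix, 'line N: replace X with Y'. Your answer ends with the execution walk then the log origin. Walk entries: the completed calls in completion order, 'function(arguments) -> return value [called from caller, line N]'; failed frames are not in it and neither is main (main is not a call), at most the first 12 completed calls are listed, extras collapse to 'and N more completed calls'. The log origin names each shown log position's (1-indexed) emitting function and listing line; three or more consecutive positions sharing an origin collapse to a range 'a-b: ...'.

Answer: the defect is in main at line 57.
Core observation: The two runs log identically and part ways only at the printed values.
Call chain: main.
First divergence: none (the log streams are identical).
Execution walk:
  locate_pivot([-3, -3, 5, 4, 7]) -> 1  [called from scan_readings, line 31]
  gauge_drift([-3, -3, 5, 4, 7], -3) -> 2  [called from scan_readings, line 32]
  bind_quota(1, 2) -> 10  [called from scan_readings, line 34]
  scan_readings([-3, -3, 5, 4, 7], -3) -> 10  [called from main, line 53]
  resolve_slot([-3, -3, 5, 4, 7], -3) -> 0  [called from clip_value, line 44]
  clip_value([-3, -3, 5, 4, 7], -3) -> -9  [called from main, line 55]
Log origins:
  1: emitted by main (line 52)
  2: emitted by scan_readings (line 30)
  3: emitted by locate_pivot (line 2)
  4-8: emitted by locate_pivot (line 7)
  9: emitted by locate_pivot (line 8)
  10: emitted by gauge_drift (line 12)
  11: emitted by gauge_drift (line 17)
  12: emitted by scan_readings (line 33)
  13: emitted by bind_quota (line 21)
  14: emitted by main (line 54)
  15: emitted by clip_value (line 43)
  16: emitted by resolve_slot (line 37)
  17: emitted by clip_value (line 45)
  18: emitted by main (line 56)
A correct fix: line 57: replace `//` with `-`.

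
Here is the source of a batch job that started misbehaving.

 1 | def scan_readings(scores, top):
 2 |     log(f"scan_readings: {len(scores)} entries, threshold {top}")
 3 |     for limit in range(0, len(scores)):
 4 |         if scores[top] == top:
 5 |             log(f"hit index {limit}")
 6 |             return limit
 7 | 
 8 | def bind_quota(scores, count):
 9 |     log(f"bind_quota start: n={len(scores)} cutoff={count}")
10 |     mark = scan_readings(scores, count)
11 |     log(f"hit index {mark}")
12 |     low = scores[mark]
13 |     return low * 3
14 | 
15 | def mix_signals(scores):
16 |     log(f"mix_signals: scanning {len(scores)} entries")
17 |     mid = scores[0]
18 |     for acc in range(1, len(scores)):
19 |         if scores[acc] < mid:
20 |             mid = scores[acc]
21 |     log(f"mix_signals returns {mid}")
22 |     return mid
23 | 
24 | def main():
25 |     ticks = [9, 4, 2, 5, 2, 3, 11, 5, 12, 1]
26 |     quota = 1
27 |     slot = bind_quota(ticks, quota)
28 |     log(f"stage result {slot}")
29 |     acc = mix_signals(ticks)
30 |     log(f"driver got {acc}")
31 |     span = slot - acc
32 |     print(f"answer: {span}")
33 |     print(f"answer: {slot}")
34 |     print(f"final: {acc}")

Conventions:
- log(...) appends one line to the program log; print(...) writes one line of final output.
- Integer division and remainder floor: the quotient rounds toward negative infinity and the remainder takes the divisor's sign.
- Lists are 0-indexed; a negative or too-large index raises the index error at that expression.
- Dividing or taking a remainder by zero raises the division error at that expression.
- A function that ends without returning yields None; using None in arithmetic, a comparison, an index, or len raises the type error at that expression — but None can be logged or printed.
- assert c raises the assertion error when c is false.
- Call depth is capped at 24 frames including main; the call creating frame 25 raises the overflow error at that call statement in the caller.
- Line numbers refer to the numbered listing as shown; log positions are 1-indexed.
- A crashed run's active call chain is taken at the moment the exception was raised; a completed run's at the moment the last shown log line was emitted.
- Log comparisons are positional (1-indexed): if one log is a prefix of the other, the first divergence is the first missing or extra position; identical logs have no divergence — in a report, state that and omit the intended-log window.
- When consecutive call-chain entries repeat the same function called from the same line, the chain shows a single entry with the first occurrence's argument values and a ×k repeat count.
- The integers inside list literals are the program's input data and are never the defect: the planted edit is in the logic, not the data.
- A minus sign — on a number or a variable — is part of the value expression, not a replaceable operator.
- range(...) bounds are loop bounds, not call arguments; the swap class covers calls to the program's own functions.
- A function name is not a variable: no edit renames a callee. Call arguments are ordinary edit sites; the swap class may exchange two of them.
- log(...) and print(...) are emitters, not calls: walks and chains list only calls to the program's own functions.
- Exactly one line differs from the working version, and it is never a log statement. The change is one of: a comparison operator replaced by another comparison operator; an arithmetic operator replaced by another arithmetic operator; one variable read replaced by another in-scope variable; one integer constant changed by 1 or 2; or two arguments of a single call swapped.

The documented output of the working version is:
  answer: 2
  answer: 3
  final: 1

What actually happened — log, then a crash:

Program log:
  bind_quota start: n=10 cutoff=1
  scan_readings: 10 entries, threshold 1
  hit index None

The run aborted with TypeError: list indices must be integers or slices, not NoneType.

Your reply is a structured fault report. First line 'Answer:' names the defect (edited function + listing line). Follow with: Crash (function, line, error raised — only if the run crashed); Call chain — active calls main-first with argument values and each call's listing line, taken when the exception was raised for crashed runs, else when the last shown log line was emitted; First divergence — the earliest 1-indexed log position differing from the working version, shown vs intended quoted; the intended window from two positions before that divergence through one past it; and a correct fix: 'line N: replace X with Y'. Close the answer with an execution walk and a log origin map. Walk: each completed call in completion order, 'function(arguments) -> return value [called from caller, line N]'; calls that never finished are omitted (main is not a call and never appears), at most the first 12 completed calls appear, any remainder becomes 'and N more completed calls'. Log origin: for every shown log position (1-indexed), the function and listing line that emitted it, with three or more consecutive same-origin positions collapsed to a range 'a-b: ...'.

Answer: the defect is in scan_readings at line 4.
Key fact: Position 3 is the first bad log line: 'hit index None' should read 'hit index 9'.
Crash: bind_quota, line 12, TypeError.
Call chain: main -> bind_quota([9, 4, 2, 5, 2, 3, 11, 5, 12, 1], 1) (called at line 27).
First divergence: at position 3 the run shows 'hit index None' where the working version logs 'hit index 9'.
Intended log window:
  1: bind_quota start: n=10 cutoff=1
  2: scan_readings: 10 entries, threshold 1
  3: hit index 9
  4: hit index 9
Execution walk:
  scan_readings([9, 4, 2, 5, 2, 3, 11, 5, 12, 1], 1) -> None  [called from bind_quota, line 10]
Origin of each log line:
  1: emitted by bind_quota (line 9)
  2: emitted by scan_readings (line 2)
  3: emitted by bind_quota (line 11)
A correct fix: line 4: replace `scores[top]` with `scores[limit]`.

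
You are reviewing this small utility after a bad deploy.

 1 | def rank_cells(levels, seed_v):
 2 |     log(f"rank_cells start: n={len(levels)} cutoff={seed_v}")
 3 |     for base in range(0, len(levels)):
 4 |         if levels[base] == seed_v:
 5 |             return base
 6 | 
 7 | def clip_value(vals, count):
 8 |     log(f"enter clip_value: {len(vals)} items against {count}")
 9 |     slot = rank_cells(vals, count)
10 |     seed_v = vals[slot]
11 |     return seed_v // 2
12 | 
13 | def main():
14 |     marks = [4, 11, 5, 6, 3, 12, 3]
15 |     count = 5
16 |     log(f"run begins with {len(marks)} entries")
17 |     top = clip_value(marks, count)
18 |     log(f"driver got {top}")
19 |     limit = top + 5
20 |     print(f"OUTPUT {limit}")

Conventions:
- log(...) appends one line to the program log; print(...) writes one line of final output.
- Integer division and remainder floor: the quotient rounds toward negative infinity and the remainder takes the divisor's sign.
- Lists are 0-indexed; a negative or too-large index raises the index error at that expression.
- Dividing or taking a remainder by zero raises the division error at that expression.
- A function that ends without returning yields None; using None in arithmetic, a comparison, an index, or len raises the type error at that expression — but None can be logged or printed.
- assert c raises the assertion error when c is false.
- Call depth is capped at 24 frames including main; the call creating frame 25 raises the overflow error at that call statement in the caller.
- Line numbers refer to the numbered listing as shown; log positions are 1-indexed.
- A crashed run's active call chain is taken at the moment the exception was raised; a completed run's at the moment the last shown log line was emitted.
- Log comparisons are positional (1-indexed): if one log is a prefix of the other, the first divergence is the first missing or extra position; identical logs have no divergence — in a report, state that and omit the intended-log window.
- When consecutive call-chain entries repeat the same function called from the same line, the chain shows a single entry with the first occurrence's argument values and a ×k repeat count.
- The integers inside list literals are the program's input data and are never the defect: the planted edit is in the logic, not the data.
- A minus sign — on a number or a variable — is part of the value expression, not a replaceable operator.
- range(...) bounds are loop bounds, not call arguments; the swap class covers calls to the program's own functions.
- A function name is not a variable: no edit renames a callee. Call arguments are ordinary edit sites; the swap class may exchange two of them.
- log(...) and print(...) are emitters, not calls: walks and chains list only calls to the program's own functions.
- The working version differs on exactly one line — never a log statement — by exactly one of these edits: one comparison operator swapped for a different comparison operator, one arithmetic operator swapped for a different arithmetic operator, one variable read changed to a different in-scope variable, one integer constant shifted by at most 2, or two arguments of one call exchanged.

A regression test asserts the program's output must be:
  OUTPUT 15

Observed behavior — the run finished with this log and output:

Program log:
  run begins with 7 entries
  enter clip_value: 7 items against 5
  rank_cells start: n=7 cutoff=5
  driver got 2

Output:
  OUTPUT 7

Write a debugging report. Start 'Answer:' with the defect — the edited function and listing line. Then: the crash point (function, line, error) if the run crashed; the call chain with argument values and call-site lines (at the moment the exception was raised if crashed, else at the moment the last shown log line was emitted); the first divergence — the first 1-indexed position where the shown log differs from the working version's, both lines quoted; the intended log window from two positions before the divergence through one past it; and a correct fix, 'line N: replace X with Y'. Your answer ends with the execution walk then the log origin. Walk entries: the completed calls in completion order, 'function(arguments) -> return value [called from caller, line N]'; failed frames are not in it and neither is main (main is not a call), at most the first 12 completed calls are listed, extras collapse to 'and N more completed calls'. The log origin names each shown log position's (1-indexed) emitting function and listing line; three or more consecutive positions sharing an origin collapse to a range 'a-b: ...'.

Answer: the defect is in clip_value at line 11.
Key fact: The earliest visible damage is log position 4 — 'driver got 2' rather than the intended 'driver got 10'.
Call chain: main.
First divergence: at position 4 the run shows 'driver got 2' where the working version logs 'driver got 10'.
Intended log window:
  2: enter clip_value: 7 items against 5
  3: rank_cells start: n=7 cutoff=5
  4: driver got 10
Execution walk:
  rank_cells([4, 11, 5, 6, 3, 12, 3], 5) -> 2  [called from clip_value, line 9]
  clip_value([4, 11, 5, 6, 3, 12, 3], 5) -> 2  [called from main, line 17]
Log origins:
  1: from main, line 16
  2: from clip_value, line 8
  3: from rank_cells, line 2
  4: from main, line 18
A correct fix: line 11: replace `//` with `*`.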